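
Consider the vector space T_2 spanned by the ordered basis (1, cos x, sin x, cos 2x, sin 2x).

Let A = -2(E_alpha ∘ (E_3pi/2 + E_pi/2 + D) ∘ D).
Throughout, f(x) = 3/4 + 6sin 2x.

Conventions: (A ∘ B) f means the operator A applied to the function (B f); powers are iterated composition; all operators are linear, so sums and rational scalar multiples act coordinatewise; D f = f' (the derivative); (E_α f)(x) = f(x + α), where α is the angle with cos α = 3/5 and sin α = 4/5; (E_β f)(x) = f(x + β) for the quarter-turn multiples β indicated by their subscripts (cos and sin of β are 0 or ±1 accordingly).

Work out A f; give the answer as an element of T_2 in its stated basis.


the image equals g(x) = (816/25)cos 2x - (1488/25)sin 2x

D f = 12cos 2x
E_3pi/2 D f = -12cos 2x
E_pi/2 D f = -12cos 2x
D D f = -24sin 2x
(E_3pi/2 + E_pi/2 + D) D f = -24cos 2x - 24sin 2x
E_alpha (E_3pi/2 + E_pi/2 + D) D f = -(408/25)cos 2x + (744/25)sin 2x
(-2(E_alpha ∘ (E_3pi/2 + E_pi/2 + D) ∘ D)) f = (816/25)cos 2x - (1488/25)sin 2x


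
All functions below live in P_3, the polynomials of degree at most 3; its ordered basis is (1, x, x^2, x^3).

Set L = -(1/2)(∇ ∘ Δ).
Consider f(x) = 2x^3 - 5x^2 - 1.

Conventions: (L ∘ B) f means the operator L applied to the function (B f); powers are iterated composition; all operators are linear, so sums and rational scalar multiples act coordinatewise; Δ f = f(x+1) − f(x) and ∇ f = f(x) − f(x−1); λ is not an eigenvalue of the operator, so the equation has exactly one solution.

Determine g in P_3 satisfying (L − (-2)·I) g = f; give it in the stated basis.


the result is g(x) = x^3 - (5/2)x^2 + (3/2)x - 7/4

write g with unknown coordinates in the stated basis and equate coefficients in (L − (-2)·I) g = f
solving from the highest basis element down gives g = x^3 - (5/2)x^2 + (3/2)x - 7/4
check: L g = -3x + 5/2
so L g − (-2)·g = 2x^3 - 5x^2 - 1 = f ✓


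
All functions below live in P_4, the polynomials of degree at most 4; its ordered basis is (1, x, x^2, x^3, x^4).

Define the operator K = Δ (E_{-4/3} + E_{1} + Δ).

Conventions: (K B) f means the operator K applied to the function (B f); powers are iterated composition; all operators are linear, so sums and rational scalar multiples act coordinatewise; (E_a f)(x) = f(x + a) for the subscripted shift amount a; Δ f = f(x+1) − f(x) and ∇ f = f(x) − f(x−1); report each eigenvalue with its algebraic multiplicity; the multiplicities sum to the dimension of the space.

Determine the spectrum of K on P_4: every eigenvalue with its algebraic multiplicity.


λ = 0 (multiplicity 5)

image of 1: 0
image of x: 2
image of x^2: 4x + 10/3
image of x^3: 6x^2 + 10x + 46/3
image of x^4: 8x^3 + 20x^2 + (184/3)x + 698/27
the matrix is upper triangular; its diagonal is (0, 0, 0, 0, 0)
for a triangular matrix the eigenvalues are the diagonal entries, with algebraic multiplicity their repetition count


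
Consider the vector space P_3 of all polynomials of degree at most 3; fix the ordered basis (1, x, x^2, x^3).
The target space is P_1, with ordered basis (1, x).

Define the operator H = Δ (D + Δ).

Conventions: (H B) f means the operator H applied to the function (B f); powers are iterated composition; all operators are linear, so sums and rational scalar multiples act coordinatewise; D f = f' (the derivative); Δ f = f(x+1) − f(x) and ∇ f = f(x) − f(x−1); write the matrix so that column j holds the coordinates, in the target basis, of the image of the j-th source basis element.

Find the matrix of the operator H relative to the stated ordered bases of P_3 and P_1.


image of 1: 0
image of x: 0
image of x^2: 4
image of x^3: 12x + 9
each image's coordinates form column j of the matrix

the matrix is [[0, 0, 4, 9]; [0, 0, 0, 12]] (rows listed top to bottom)


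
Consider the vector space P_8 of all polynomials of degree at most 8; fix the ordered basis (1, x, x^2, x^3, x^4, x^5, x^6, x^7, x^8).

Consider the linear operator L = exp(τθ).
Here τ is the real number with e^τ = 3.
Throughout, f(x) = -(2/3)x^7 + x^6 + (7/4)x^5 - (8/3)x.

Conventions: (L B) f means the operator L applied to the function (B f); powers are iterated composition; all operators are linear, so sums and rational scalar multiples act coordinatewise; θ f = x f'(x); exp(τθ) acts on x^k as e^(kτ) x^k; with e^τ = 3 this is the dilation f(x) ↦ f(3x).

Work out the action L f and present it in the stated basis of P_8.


exp(τθ) x^k = e^(kτ) x^k; with e^τ = 3 this sends x^k to 3^k x^k
x ↦ 3 x
x^5 ↦ 243 x^5
x^6 ↦ 729 x^6
x^7 ↦ 2187 x^7
applying this coordinatewise to f: exp(τθ) f = -1458x^7 + 729x^6 + (1701/4)x^5 - 8x

g(x) = -1458x^7 + 729x^6 + (1701/4)x^5 - 8x


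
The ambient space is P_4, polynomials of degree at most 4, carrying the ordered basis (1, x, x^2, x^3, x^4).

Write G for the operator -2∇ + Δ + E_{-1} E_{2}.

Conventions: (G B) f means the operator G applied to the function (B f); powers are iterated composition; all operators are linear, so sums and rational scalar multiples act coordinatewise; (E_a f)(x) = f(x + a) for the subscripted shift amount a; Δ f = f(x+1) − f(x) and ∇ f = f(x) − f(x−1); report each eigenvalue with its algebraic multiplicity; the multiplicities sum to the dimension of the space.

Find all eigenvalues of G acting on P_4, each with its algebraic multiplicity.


λ = 1 (multiplicity 5)

image of 1: 1
image of x: x
image of x^2: x^2 + 4
image of x^3: x^3 + 12x
image of x^4: x^4 + 24x^2 + 4
the matrix is upper triangular; its diagonal is (1, 1, 1, 1, 1)
for a triangular matrix the eigenvalues are the diagonal entries, with algebraic multiplicity their repetition count


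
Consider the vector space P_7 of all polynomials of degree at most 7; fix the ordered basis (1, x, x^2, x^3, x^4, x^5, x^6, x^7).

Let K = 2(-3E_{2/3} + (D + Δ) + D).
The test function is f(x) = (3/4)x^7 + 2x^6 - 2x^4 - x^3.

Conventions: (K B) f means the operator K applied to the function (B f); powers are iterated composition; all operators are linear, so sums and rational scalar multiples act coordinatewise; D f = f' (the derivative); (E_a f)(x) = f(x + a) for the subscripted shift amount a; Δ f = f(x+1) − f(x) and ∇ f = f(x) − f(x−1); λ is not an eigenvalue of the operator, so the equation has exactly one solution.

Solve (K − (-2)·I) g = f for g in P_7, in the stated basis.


g(x) = -(3/16)x^7 - (37/32)x^6 - (45/16)x^5 - (769/192)x^4 - (205/36)x^3 - (1039/96)x^2 - (37097/2592)x - 243803/31104

write g with unknown coordinates in the stated basis and equate coefficients in (K − (-2)·I) g = f
solving from the highest basis element down gives g = -(3/16)x^7 - (37/32)x^6 - (45/16)x^5 - (769/192)x^4 - (205/36)x^3 - (1039/96)x^2 - (37097/2592)x - 243803/31104
check: K g = (9/8)x^7 + (69/16)x^6 + (45/8)x^5 + (577/96)x^4 + (187/18)x^3 + (1039/48)x^2 + (37097/1296)x + 243803/15552
so K g − (-2)·g = (3/4)x^7 + 2x^6 - 2x^4 - x^3 = f ✓


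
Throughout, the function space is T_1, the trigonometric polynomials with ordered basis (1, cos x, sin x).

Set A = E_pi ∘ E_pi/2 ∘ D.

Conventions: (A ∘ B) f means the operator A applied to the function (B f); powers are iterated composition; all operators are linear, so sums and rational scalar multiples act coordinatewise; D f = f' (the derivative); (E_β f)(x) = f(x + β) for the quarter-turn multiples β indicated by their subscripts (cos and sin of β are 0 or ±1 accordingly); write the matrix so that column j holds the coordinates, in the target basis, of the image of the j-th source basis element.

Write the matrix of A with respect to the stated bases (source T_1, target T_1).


the matrix is [[0, 0, 0]; [0, 1, 0]; [0, 0, 1]] (rows listed top to bottom)

image of 1: 0
image of cos x: cos x
image of sin x: sin x
each image's coordinates form column j of the matrix


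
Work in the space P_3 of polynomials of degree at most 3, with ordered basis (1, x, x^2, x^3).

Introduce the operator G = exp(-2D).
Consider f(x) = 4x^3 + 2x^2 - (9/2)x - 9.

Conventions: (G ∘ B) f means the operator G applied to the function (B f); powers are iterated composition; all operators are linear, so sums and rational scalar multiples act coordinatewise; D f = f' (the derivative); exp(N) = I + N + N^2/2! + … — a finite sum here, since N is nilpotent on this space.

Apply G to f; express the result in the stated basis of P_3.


order-1 term: -24x^2 - 8x + 9
order-2 term: 48x + 8
order-3 term: -32
the series for exp(-2D) f terminates at order 3
exp(-2D) f = 4x^3 - 22x^2 + (71/2)x - 24

g(x) = 4x^3 - 22x^2 + (71/2)x - 24


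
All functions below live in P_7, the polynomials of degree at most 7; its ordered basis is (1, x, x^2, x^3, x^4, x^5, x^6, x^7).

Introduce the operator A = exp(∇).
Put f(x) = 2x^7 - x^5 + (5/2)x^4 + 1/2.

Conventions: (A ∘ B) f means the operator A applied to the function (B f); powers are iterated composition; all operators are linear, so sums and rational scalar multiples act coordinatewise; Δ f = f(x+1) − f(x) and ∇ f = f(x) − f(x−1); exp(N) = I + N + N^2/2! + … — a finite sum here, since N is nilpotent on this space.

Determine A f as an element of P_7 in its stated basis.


g(x) = 2x^7 + 14x^6 - x^5 - (145/2)x^4 + 80x^3 + 94x^2 - 141x + 19

order-1 term: 14x^6 - 42x^5 + 65x^4 - 50x^3 + 17x^2 + x - 3/2
order-2 term: 42x^5 - 210x^4 + 480x^3 - 585x^2 + 369x - 187/2
order-3 term: 70x^4 - 420x^3 + 1040x^2 - 1220x + 562
order-4 term: 70x^3 - 420x^2 + 905x - 1375/2
order-5 term: 42x^2 - 210x + 279
order-6 term: 14x - 42
order-7 term: 2
the series for exp(∇) f terminates at order 7
exp(∇) f = 2x^7 + 14x^6 - x^5 - (145/2)x^4 + 80x^3 + 94x^2 - 141x + 19


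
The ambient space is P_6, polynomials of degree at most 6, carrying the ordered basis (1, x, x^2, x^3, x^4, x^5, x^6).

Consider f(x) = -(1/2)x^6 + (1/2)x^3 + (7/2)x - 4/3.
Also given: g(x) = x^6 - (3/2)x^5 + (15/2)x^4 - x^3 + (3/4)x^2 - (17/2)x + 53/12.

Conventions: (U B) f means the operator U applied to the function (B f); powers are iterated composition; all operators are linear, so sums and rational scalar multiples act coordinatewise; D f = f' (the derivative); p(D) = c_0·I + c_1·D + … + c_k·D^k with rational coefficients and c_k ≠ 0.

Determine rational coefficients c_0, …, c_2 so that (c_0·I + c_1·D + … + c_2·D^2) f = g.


D^0 f = -(1/2)x^6 + (1/2)x^3 + (7/2)x - 4/3
D^1 f = -3x^5 + (3/2)x^2 + 7/2
D^2 f = -15x^4 + 3x
matching coefficients of g against c_0 f + c_1 Df + … from the top degree down determines the c_i
solution: c_0 = -2, c_1 = 1/2, c_2 = -1/2

c_0 = -2, c_1 = 1/2, c_2 = -1/2


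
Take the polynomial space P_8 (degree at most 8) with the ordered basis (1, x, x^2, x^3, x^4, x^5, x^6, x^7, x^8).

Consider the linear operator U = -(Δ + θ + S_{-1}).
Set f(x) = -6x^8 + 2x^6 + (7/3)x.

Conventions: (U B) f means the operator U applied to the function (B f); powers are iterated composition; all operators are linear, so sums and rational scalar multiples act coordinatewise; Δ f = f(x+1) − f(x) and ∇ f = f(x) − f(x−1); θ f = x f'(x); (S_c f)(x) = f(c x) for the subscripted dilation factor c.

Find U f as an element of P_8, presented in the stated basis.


g(x) = 54x^8 + 48x^7 + 154x^6 + 324x^5 + 390x^4 + 296x^3 + 138x^2 + 36x + 5/3

Δ f = -48x^7 - 168x^6 - 324x^5 - 390x^4 - 296x^3 - 138x^2 - 36x - 5/3
θ f = -48x^8 + 12x^6 + (7/3)x
S_{-1} f = -6x^8 + 2x^6 - (7/3)x
(Δ + θ + S_{-1}) f = -54x^8 - 48x^7 - 154x^6 - 324x^5 - 390x^4 - 296x^3 - 138x^2 - 36x - 5/3
(-(Δ + θ + S_{-1})) f = 54x^8 + 48x^7 + 154x^6 + 324x^5 + 390x^4 + 296x^3 + 138x^2 + 36x + 5/3


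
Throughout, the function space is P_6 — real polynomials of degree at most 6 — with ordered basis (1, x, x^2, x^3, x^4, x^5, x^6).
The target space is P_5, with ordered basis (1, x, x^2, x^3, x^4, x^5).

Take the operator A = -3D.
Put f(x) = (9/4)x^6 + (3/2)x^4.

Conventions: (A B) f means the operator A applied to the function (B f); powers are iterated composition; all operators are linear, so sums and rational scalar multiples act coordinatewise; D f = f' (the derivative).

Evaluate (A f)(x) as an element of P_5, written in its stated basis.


the result is g(x) = -(81/2)x^5 - 18x^3

D f = (27/2)x^5 + 6x^3
(-3D) f = -(81/2)x^5 - 18x^3


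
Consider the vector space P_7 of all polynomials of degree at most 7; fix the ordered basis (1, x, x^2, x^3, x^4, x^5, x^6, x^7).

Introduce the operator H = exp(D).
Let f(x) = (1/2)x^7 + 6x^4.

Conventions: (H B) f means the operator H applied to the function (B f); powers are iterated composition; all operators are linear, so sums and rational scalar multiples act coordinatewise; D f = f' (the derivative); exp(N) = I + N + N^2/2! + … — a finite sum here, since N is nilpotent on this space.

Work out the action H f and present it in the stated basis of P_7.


order-1 term: (7/2)x^6 + 24x^3
order-2 term: (21/2)x^5 + 36x^2
order-3 term: (35/2)x^4 + 24x
order-4 term: (35/2)x^3 + 6
order-5 term: (21/2)x^2
order-6 term: (7/2)x
order-7 term: 1/2
the series for exp(D) f terminates at order 7
exp(D) f = (1/2)x^7 + (7/2)x^6 + (21/2)x^5 + (47/2)x^4 + (83/2)x^3 + (93/2)x^2 + (55/2)x + 13/2

the result is g(x) = (1/2)x^7 + (7/2)x^6 + (21/2)x^5 + (47/2)x^4 + (83/2)x^3 + (93/2)x^2 + (55/2)x + 13/2


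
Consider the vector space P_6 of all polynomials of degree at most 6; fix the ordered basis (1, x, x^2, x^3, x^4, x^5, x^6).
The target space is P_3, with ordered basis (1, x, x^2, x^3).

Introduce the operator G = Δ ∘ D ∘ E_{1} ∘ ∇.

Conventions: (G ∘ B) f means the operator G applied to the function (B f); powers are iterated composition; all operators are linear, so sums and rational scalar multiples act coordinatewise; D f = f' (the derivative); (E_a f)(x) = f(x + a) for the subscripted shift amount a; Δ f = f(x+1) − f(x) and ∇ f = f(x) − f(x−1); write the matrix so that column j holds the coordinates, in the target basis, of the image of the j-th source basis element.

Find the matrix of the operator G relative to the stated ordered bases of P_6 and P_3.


image of 1: 0
image of x: 0
image of x^2: 0
image of x^3: 6
image of x^4: 24x + 24
image of x^5: 60x^2 + 120x + 70
image of x^6: 120x^3 + 360x^2 + 420x + 180
each image's coordinates form column j of the matrix

the matrix is [[0, 0, 0, 6, 24, 70, 180]; [0, 0, 0, 0, 24, 120, 420]; [0, 0, 0, 0, 0, 60, 360]; [0, 0, 0, 0, 0, 0, 120]] (rows listed top to bottom)


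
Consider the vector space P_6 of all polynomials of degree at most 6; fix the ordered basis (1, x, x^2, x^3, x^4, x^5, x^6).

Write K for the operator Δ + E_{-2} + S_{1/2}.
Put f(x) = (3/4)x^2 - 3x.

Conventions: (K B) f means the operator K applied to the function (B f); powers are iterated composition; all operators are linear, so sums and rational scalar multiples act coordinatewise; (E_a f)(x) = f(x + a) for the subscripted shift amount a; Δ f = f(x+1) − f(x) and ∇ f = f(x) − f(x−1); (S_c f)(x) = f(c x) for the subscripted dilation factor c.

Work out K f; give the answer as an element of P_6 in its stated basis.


the image equals g(x) = (15/16)x^2 - 6x + 27/4

Δ f = (3/2)x - 9/4
E_{-2} f = (3/4)x^2 - 6x + 9
S_{1/2} f = (3/16)x^2 - (3/2)x
(Δ + E_{-2} + S_{1/2}) f = (15/16)x^2 - 6x + 27/4


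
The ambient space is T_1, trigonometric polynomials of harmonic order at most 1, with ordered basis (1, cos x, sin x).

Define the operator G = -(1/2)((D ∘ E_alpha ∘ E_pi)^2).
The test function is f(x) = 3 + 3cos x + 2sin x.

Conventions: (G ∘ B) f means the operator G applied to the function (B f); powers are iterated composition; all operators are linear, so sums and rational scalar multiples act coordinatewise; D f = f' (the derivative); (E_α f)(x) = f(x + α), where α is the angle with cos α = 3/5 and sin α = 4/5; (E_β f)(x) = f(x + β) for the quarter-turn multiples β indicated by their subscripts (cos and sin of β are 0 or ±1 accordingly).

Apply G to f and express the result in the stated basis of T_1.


E_pi f = 3 - 3cos x - 2sin x
E_alpha E_pi f = 3 - (17/5)cos x + (6/5)sin x
D E_alpha E_pi f = (6/5)cos x + (17/5)sin x
E_pi (D ∘ E_alpha ∘ E_pi) f = -(6/5)cos x - (17/5)sin x
E_alpha E_pi (D ∘ E_alpha ∘ E_pi) f = -(86/25)cos x - (27/25)sin x
D E_alpha E_pi (D ∘ E_alpha ∘ E_pi) f = -(27/25)cos x + (86/25)sin x
(-(1/2)((D ∘ E_alpha ∘ E_pi)^2)) f = (27/50)cos x - (43/25)sin x

the result is g(x) = (27/50)cos x - (43/25)sin x


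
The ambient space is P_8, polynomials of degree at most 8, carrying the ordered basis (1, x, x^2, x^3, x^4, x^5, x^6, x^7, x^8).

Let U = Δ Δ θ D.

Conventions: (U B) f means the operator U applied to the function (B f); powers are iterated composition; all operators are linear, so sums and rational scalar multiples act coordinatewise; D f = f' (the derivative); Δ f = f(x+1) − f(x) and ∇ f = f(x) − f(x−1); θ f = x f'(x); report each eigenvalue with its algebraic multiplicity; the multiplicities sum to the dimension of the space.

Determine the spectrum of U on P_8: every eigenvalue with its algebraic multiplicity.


λ = 0 (multiplicity 9)

image of 1: 0
image of x: 0
image of x^2: 0
image of x^3: 12
image of x^4: 72x + 72
image of x^5: 240x^2 + 480x + 280
image of x^6: 600x^3 + 1800x^2 + 2100x + 900
image of x^7: 1260x^4 + 5040x^3 + 8820x^2 + 7560x + 2604
image of x^8: 2352x^5 + 11760x^4 + 27440x^3 + 35280x^2 + 24304x + 7056
the matrix is upper triangular; its diagonal is (0, 0, 0, 0, 0, 0, 0, 0, 0)
for a triangular matrix the eigenvalues are the diagonal entries, with algebraic multiplicity their repetition count


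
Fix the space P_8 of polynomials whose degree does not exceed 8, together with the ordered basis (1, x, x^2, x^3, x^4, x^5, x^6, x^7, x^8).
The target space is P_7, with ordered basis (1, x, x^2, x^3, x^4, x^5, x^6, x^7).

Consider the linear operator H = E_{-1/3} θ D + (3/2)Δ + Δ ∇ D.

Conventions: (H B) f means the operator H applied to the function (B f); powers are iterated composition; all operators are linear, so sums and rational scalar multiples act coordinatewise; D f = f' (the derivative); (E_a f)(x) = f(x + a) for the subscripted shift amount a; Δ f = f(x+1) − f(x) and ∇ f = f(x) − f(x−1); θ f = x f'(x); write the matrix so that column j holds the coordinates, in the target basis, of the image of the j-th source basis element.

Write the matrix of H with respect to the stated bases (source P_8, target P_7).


the matrix is [[0, 3/2, 5/6, 49/6, 19/18, 1903/162, 223/162, 7561/486, 6449/4374]; [0, 0, 5, 1/2, 34, 245/54, 1913/27, 511/54, 90788/729]; [0, 0, 0, 21/2, -3, 265/3, 205/18, 4487/18, 3010/81]; [0, 0, 0, 0, 18, -35/3, 550/3, 385/18, 54124/81]; [0, 0, 0, 0, 0, 55/2, -55/2, 665/2, 875/27]; [0, 0, 0, 0, 0, 0, 39, -105/2, 1652/3]; [0, 0, 0, 0, 0, 0, 0, 105/2, -266/3]; [0, 0, 0, 0, 0, 0, 0, 0, 68]] (rows listed top to bottom)

image of 1: 0
image of x: 3/2
image of x^2: 5x + 5/6
image of x^3: (21/2)x^2 + (1/2)x + 49/6
image of x^4: 18x^3 - 3x^2 + 34x + 19/18
image of x^5: (55/2)x^4 - (35/3)x^3 + (265/3)x^2 + (245/54)x + 1903/162
image of x^6: 39x^5 - (55/2)x^4 + (550/3)x^3 + (205/18)x^2 + (1913/27)x + 223/162
image of x^7: (105/2)x^6 - (105/2)x^5 + (665/2)x^4 + (385/18)x^3 + (4487/18)x^2 + (511/54)x + 7561/486
image of x^8: 68x^7 - (266/3)x^6 + (1652/3)x^5 + (875/27)x^4 + (54124/81)x^3 + (3010/81)x^2 + (90788/729)x + 6449/4374
each image's coordinates form column j of the matrix


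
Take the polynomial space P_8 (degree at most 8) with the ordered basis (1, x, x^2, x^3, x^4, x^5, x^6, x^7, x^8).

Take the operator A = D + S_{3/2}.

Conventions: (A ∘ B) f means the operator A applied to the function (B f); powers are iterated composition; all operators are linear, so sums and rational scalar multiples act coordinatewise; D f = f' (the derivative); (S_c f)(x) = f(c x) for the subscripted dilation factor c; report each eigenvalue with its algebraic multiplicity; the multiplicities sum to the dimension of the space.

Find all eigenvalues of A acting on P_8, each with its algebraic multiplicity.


λ = 1 (multiplicity 1), λ = 3/2 (multiplicity 1), λ = 9/4 (multiplicity 1), λ = 27/8 (multiplicity 1), λ = 81/16 (multiplicity 1), λ = 243/32 (multiplicity 1), λ = 729/64 (multiplicity 1), λ = 2187/128 (multiplicity 1), λ = 6561/256 (multiplicity 1)

image of 1: 1
image of x: (3/2)x + 1
image of x^2: (9/4)x^2 + 2x
image of x^3: (27/8)x^3 + 3x^2
image of x^4: (81/16)x^4 + 4x^3
image of x^5: (243/32)x^5 + 5x^4
image of x^6: (729/64)x^6 + 6x^5
image of x^7: (2187/128)x^7 + 7x^6
image of x^8: (6561/256)x^8 + 8x^7
the matrix is upper triangular; its diagonal is (1, 3/2, 9/4, 27/8, 81/16, 243/32, 729/64, 2187/128, 6561/256)
for a triangular matrix the eigenvalues are the diagonal entries, with algebraic multiplicity their repetition count


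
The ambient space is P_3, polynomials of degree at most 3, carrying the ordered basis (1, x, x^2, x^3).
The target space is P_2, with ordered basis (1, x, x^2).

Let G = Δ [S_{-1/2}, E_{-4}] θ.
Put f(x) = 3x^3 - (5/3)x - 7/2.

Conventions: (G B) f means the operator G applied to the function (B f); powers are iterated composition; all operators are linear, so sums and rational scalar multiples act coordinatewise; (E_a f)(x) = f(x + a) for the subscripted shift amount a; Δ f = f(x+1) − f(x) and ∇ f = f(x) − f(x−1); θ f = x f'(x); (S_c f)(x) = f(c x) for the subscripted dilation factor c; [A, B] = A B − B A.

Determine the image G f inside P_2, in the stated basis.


the result is g(x) = -81x - 405/2

θ f = 9x^3 - (5/3)x
E_{-4} θ f = 9x^3 - 108x^2 + (1291/3)x - 1708/3
S_{-1/2} E_{-4} θ f = -(9/8)x^3 - 27x^2 - (1291/6)x - 1708/3
S_{-1/2} θ f = -(9/8)x^3 + (5/6)x
E_{-4} S_{-1/2} θ f = -(9/8)x^3 + (27/2)x^2 - (319/6)x + 206/3
[S_{-1/2}, E_{-4}] θ f = -(81/2)x^2 - 162x - 638
Δ [S_{-1/2}, E_{-4}] θ f = -81x - 405/2


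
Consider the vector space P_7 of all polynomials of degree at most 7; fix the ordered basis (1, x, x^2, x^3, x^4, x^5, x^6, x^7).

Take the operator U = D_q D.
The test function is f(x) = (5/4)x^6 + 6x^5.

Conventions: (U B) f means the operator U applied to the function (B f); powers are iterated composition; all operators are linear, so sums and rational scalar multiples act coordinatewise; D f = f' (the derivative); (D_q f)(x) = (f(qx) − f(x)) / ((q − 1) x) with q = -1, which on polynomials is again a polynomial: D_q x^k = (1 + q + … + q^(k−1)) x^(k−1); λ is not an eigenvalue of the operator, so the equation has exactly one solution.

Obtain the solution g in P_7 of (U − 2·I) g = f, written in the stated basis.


write g with unknown coordinates in the stated basis and equate coefficients in (U − 2·I) g = f
solving from the highest basis element down gives g = -(5/8)x^6 - 3x^5 - (15/8)x^4 - (15/4)x^2 - 15/4
check: U g = -(15/4)x^4 - (15/2)x^2 - 15/2
so U g − 2·g = (5/4)x^6 + 6x^5 = f ✓

the image equals g(x) = -(5/8)x^6 - 3x^5 - (15/8)x^4 - (15/4)x^2 - 15/4


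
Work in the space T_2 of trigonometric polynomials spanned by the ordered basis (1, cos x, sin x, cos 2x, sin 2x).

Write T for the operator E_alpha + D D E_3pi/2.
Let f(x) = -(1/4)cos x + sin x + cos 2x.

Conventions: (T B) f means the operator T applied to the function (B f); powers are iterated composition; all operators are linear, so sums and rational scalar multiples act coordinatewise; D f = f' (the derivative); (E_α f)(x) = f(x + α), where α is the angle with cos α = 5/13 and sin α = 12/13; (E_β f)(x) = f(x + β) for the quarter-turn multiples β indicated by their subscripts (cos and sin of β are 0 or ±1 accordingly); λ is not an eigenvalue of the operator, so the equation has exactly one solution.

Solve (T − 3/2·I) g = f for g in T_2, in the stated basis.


write g with unknown coordinates in the stated basis and equate coefficients in (T − 3/2·I) g = f
solving from the highest basis element down gives g = -(171/514)cos x - (83/257)sin x + (1214/2521)cos 2x + (480/2521)sin 2x
check: T g = -(385/514)cos x + (265/514)sin x + (4342/2521)cos 2x + (720/2521)sin 2x
so T g − 3/2·g = -(1/4)cos x + sin x + cos 2x = f ✓

the result is g(x) = -(171/514)cos x - (83/257)sin x + (1214/2521)cos 2x + (480/2521)sin 2x


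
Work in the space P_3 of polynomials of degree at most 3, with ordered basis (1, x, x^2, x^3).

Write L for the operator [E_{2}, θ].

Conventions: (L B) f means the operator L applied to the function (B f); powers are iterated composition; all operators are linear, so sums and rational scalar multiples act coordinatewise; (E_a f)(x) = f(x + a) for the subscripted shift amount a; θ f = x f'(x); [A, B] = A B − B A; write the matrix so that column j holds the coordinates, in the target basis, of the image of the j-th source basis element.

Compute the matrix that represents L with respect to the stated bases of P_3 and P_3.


the matrix is [[0, 2, 8, 24]; [0, 0, 4, 24]; [0, 0, 0, 6]; [0, 0, 0, 0]] (rows listed top to bottom)

image of 1: 0
image of x: 2
image of x^2: 4x + 8
image of x^3: 6x^2 + 24x + 24
each image's coordinates form column j of the matrix


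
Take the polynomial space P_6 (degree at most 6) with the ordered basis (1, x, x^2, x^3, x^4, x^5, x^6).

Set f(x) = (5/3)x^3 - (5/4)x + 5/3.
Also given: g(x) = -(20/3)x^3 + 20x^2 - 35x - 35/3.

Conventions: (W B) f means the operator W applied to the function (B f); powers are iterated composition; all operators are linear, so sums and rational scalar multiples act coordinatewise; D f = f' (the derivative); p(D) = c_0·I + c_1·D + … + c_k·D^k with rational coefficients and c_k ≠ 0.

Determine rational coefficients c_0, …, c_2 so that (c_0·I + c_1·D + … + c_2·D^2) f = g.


D^0 f = (5/3)x^3 - (5/4)x + 5/3
D^1 f = 5x^2 - 5/4
D^2 f = 10x
matching coefficients of g against c_0 f + c_1 Df + … from the top degree down determines the c_i
solution: c_0 = -4, c_1 = 4, c_2 = -4

p(D) = -4·I + 4·D − 4·D^2, i.e. c_0 = -4, c_1 = 4, c_2 = -4


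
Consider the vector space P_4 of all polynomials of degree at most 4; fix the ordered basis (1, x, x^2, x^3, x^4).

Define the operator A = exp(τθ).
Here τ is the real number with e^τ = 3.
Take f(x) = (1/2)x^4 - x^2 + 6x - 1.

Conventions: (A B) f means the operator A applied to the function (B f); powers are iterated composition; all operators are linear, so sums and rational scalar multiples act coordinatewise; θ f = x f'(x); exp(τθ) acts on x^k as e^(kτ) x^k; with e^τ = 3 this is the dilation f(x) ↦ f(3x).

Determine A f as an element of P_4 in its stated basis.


exp(τθ) x^k = e^(kτ) x^k; with e^τ = 3 this sends x^k to 3^k x^k
x ↦ 3 x
x^2 ↦ 9 x^2
x^4 ↦ 81 x^4
applying this coordinatewise to f: exp(τθ) f = (81/2)x^4 - 9x^2 + 18x - 1

the image equals g(x) = (81/2)x^4 - 9x^2 + 18x - 1


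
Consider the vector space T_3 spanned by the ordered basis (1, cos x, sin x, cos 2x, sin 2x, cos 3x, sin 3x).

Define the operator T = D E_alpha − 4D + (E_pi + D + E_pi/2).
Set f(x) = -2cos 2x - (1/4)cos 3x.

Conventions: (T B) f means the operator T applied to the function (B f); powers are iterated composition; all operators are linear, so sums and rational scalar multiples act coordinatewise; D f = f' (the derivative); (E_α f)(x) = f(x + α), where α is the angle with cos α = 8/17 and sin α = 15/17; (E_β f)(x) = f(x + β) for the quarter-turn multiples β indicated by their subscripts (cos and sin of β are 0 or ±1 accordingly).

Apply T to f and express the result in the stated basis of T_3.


g(x) = (960/289)cos 2x - (4112/289)sin 2x + (857/4913)cos 3x - (31897/9826)sin 3x

E_alpha f = (322/289)cos 2x + (480/289)sin 2x + (1222/4913)cos 3x - (495/19652)sin 3x
D E_alpha f = (960/289)cos 2x - (644/289)sin 2x - (1485/19652)cos 3x - (3666/4913)sin 3x
D f = 4sin 2x + (3/4)sin 3x
(-4D) f = -16sin 2x - 3sin 3x
E_pi f = -2cos 2x + (1/4)cos 3x
D f = 4sin 2x + (3/4)sin 3x
E_pi/2 f = 2cos 2x - (1/4)sin 3x
(E_pi + D + E_pi/2) f = 4sin 2x + (1/4)cos 3x + (1/2)sin 3x
(D E_alpha − 4D + (E_pi + D + E_pi/2)) f = (960/289)cos 2x - (4112/289)sin 2x + (857/4913)cos 3x - (31897/9826)sin 3x


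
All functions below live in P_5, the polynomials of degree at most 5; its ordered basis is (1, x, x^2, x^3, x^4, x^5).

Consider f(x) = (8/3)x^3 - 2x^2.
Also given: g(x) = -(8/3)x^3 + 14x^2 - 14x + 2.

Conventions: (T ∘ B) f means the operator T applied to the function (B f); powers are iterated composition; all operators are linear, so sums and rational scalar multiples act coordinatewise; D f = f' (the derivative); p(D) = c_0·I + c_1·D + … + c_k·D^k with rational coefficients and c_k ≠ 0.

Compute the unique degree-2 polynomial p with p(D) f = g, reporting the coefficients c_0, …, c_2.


p(D) = -I + (3/2)·D − (1/2)·D^2, i.e. c_0 = -1, c_1 = 3/2, c_2 = -1/2

D^0 f = (8/3)x^3 - 2x^2
D^1 f = 8x^2 - 4x
D^2 f = 16x - 4
matching coefficients of g against c_0 f + c_1 Df + … from the top degree down determines the c_i
solution: c_0 = -1, c_1 = 3/2, c_2 = -1/2


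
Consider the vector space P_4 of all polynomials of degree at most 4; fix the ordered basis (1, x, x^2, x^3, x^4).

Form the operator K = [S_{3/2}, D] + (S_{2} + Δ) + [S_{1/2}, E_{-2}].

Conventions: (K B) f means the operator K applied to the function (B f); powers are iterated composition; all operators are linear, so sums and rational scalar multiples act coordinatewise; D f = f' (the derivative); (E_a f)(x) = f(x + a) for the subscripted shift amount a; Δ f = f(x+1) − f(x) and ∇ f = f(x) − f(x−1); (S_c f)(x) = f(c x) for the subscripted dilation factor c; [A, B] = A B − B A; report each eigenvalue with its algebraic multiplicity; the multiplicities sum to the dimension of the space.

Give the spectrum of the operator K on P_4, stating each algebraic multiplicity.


image of 1: 1
image of x: 2x - 1/2
image of x^2: 4x^2 - (1/2)x + 4
image of x^3: 8x^3 - (9/8)x^2 + (15/2)x - 6
image of x^4: 16x^4 - (13/4)x^3 + (21/2)x^2 - 10x + 16
the matrix is upper triangular; its diagonal is (1, 2, 4, 8, 16)
for a triangular matrix the eigenvalues are the diagonal entries, with algebraic multiplicity their repetition count

λ = 1 (multiplicity 1), λ = 2 (multiplicity 1), λ = 4 (multiplicity 1), λ = 8 (multiplicity 1), λ = 16 (multiplicity 1)


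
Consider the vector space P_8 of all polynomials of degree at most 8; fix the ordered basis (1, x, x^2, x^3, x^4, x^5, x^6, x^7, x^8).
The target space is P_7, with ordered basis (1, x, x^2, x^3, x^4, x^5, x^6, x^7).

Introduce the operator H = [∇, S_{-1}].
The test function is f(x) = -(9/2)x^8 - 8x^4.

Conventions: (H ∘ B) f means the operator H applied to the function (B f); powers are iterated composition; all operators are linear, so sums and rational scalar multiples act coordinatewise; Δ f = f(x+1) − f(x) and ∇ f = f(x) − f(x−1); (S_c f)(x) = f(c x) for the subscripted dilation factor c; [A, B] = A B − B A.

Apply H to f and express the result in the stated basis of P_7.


g(x) = -72x^7 - 504x^5 - 568x^3 - 136x

S_{-1} f = -(9/2)x^8 - 8x^4
∇ S_{-1} f = -36x^7 + 126x^6 - 252x^5 + 315x^4 - 284x^3 + 174x^2 - 68x + 25/2
∇ f = -36x^7 + 126x^6 - 252x^5 + 315x^4 - 284x^3 + 174x^2 - 68x + 25/2
S_{-1} ∇ f = 36x^7 + 126x^6 + 252x^5 + 315x^4 + 284x^3 + 174x^2 + 68x + 25/2
[∇, S_{-1}] f = -72x^7 - 504x^5 - 568x^3 - 136x


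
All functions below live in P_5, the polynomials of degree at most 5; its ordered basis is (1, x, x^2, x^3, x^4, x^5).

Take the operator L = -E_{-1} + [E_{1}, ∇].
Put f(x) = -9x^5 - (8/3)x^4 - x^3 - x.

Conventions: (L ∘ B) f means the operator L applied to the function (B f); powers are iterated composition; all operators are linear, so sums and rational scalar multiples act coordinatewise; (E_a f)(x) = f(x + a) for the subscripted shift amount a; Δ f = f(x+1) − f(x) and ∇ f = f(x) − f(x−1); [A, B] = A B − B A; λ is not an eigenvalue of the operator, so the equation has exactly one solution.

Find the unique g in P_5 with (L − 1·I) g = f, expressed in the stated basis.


the image equals g(x) = (9/2)x^5 + (151/12)x^4 + (19/6)x^3 - (21/2)x^2 - (5/6)x + 19/8

write g with unknown coordinates in the stated basis and equate coefficients in (L − 1·I) g = f
solving from the highest basis element down gives g = (9/2)x^5 + (151/12)x^4 + (19/6)x^3 - (21/2)x^2 - (5/6)x + 19/8
check: L g = -(9/2)x^5 + (119/12)x^4 + (13/6)x^3 - (21/2)x^2 - (11/6)x + 19/8
so L g − 1·g = -9x^5 - (8/3)x^4 - x^3 - x = f ✓


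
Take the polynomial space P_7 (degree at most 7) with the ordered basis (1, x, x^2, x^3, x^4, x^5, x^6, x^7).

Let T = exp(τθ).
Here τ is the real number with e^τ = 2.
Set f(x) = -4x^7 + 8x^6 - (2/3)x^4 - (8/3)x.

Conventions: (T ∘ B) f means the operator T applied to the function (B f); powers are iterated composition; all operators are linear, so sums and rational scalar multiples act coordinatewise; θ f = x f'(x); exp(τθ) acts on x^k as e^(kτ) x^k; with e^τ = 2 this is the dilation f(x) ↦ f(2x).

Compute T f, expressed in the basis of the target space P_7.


exp(τθ) x^k = e^(kτ) x^k; with e^τ = 2 this sends x^k to 2^k x^k
x ↦ 2 x
x^4 ↦ 16 x^4
x^6 ↦ 64 x^6
x^7 ↦ 128 x^7
applying this coordinatewise to f: exp(τθ) f = -512x^7 + 512x^6 - (32/3)x^4 - (16/3)x

g(x) = -512x^7 + 512x^6 - (32/3)x^4 - (16/3)x


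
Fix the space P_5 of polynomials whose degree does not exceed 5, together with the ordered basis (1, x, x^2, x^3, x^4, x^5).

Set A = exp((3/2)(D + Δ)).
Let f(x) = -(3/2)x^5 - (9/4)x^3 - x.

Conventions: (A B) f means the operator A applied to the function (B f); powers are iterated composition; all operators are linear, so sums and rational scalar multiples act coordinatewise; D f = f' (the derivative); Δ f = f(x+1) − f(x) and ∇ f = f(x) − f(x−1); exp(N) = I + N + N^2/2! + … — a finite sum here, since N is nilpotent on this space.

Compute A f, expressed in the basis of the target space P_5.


the result is g(x) = -(3/2)x^5 - (45/2)x^4 - (639/4)x^3 - (2601/4)x^2 - (5935/4)x - 11949/8

order-1 term: -(45/2)x^4 - (45/2)x^3 - (171/4)x^2 - (171/8)x - 69/8
order-2 term: -135x^3 - (405/2)x^2 - (1971/8)x - 783/8
order-3 term: -405x^2 - (1215/2)x - 3321/8
order-4 term: -(1215/2)x - 1215/2
order-5 term: -729/2
the series for exp((3/2)(D + Δ)) f terminates at order 5
exp((3/2)(D + Δ)) f = -(3/2)x^5 - (45/2)x^4 - (639/4)x^3 - (2601/4)x^2 - (5935/4)x - 11949/8


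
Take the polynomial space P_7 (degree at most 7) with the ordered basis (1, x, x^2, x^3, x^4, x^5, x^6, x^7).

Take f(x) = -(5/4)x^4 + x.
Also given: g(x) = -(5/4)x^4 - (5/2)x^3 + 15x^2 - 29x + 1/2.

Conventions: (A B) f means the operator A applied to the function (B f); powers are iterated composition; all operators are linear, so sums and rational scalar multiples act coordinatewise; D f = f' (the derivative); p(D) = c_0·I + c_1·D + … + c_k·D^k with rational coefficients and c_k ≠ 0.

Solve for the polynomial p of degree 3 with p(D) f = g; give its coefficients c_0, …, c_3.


p(D) = I + (1/2)·D − D^2 + D^3, i.e. c_0 = 1, c_1 = 1/2, c_2 = -1, c_3 = 1

D^0 f = -(5/4)x^4 + x
D^1 f = -5x^3 + 1
D^2 f = -15x^2
D^3 f = -30x
matching coefficients of g against c_0 f + c_1 Df + … from the top degree down determines the c_i
solution: c_0 = 1, c_1 = 1/2, c_2 = -1, c_3 = 1


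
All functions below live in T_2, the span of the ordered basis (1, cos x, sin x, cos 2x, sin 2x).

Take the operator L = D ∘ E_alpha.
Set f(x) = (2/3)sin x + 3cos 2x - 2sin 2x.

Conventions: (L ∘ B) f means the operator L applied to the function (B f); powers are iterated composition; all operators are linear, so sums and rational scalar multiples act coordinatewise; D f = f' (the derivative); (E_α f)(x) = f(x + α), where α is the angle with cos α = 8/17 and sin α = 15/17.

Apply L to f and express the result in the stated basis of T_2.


g(x) = (16/51)cos x - (10/17)sin x - (796/289)cos 2x + (1926/289)sin 2x

E_alpha f = (10/17)cos x + (16/51)sin x - (963/289)cos 2x - (398/289)sin 2x
D E_alpha f = (16/51)cos x - (10/17)sin x - (796/289)cos 2x + (1926/289)sin 2x


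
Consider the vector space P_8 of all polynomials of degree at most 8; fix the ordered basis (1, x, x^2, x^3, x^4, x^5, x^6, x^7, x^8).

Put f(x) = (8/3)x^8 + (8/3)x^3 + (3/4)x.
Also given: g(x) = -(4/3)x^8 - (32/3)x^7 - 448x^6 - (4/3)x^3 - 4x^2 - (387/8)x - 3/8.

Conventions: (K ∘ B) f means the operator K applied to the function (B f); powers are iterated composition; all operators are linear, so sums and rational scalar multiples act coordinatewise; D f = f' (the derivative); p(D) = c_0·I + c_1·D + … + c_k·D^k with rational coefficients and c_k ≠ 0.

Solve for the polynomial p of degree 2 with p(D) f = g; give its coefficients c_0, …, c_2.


D^0 f = (8/3)x^8 + (8/3)x^3 + (3/4)x
D^1 f = (64/3)x^7 + 8x^2 + 3/4
D^2 f = (448/3)x^6 + 16x
matching coefficients of g against c_0 f + c_1 Df + … from the top degree down determines the c_i
solution: c_0 = -1/2, c_1 = -1/2, c_2 = -3

c_0 = -1/2, c_1 = -1/2, c_2 = -3


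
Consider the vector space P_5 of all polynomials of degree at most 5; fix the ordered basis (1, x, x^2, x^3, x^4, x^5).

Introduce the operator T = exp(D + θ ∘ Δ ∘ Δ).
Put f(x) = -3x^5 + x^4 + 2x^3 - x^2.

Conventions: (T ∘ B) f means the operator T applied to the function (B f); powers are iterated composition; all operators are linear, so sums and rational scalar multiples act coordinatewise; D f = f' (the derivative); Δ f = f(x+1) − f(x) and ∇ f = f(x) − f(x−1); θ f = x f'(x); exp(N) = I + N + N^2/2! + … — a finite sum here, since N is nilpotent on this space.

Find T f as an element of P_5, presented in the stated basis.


order-1 term: -15x^4 - 176x^3 - 330x^2 - 176x
order-2 term: -30x^3 - 444x^2 - 1038x - 88
order-3 term: -30x^2 - 356x - 346
order-4 term: -15x - 89
order-5 term: -3
the series for exp(D + θ ∘ Δ ∘ Δ) f terminates at order 5
exp(D + θ ∘ Δ ∘ Δ) f = -3x^5 - 14x^4 - 204x^3 - 805x^2 - 1585x - 526

the image equals g(x) = -3x^5 - 14x^4 - 204x^3 - 805x^2 - 1585x - 526


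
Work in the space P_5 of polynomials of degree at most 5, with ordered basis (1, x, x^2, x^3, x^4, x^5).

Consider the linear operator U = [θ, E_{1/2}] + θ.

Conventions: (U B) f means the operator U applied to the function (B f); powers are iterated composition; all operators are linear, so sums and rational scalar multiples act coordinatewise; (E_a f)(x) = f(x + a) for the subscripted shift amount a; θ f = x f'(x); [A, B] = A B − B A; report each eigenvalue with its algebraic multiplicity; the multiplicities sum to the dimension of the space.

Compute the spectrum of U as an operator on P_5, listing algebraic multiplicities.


image of 1: 0
image of x: x - 1/2
image of x^2: 2x^2 - x - 1/2
image of x^3: 3x^3 - (3/2)x^2 - (3/2)x - 3/8
image of x^4: 4x^4 - 2x^3 - 3x^2 - (3/2)x - 1/4
image of x^5: 5x^5 - (5/2)x^4 - 5x^3 - (15/4)x^2 - (5/4)x - 5/32
the matrix is upper triangular; its diagonal is (0, 1, 2, 3, 4, 5)
for a triangular matrix the eigenvalues are the diagonal entries, with algebraic multiplicity their repetition count

λ = 0 (multiplicity 1), λ = 1 (multiplicity 1), λ = 2 (multiplicity 1), λ = 3 (multiplicity 1), λ = 4 (multiplicity 1), λ = 5 (multiplicity 1)


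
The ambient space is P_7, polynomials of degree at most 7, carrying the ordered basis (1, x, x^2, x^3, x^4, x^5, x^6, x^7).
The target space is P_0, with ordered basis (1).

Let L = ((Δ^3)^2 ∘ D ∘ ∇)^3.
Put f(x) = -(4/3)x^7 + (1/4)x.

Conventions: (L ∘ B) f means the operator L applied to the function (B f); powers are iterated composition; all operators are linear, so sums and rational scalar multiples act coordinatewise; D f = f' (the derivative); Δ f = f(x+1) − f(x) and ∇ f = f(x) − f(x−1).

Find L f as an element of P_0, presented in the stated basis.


∇ f = -(28/3)x^6 + 28x^5 - (140/3)x^4 + (140/3)x^3 - 28x^2 + (28/3)x - 13/12
D ∇ f = -56x^5 + 140x^4 - (560/3)x^3 + 140x^2 - 56x + 28/3
Δ D ∇ f = -280x^4 - 280x^2 - 56/3
Δ Δ D ∇ f = -1120x^3 - 1680x^2 - 1680x - 560
Δ Δ Δ D ∇ f = -3360x^2 - 6720x - 4480
Δ Δ^3 D ∇ f = -6720x - 10080
Δ Δ Δ^3 D ∇ f = -6720
Δ Δ Δ Δ^3 D ∇ f = 0
∇ ((Δ^3)^2 ∘ D ∘ ∇) f = 0
D ∇ ((Δ^3)^2 ∘ D ∘ ∇) f = 0
Δ D ∇ ((Δ^3)^2 ∘ D ∘ ∇) f = 0
Δ Δ D ∇ ((Δ^3)^2 ∘ D ∘ ∇) f = 0
Δ Δ Δ D ∇ ((Δ^3)^2 ∘ D ∘ ∇) f = 0
Δ Δ^3 D ∇ ((Δ^3)^2 ∘ D ∘ ∇) f = 0
Δ Δ Δ^3 D ∇ ((Δ^3)^2 ∘ D ∘ ∇) f = 0
Δ Δ Δ Δ^3 D ∇ ((Δ^3)^2 ∘ D ∘ ∇) f = 0
∇ ((Δ^3)^2 ∘ D ∘ ∇) ((Δ^3)^2 ∘ D ∘ ∇) f = 0
D ∇ ((Δ^3)^2 ∘ D ∘ ∇) ((Δ^3)^2 ∘ D ∘ ∇) f = 0
Δ D ∇ ((Δ^3)^2 ∘ D ∘ ∇) ((Δ^3)^2 ∘ D ∘ ∇) f = 0
Δ Δ D ∇ ((Δ^3)^2 ∘ D ∘ ∇) ((Δ^3)^2 ∘ D ∘ ∇) f = 0
Δ Δ Δ D ∇ ((Δ^3)^2 ∘ D ∘ ∇) ((Δ^3)^2 ∘ D ∘ ∇) f = 0
Δ Δ^3 D ∇ ((Δ^3)^2 ∘ D ∘ ∇) ((Δ^3)^2 ∘ D ∘ ∇) f = 0
Δ Δ Δ^3 D ∇ ((Δ^3)^2 ∘ D ∘ ∇) ((Δ^3)^2 ∘ D ∘ ∇) f = 0
Δ Δ Δ Δ^3 D ∇ ((Δ^3)^2 ∘ D ∘ ∇) ((Δ^3)^2 ∘ D ∘ ∇) f = 0

g(x) = 0
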